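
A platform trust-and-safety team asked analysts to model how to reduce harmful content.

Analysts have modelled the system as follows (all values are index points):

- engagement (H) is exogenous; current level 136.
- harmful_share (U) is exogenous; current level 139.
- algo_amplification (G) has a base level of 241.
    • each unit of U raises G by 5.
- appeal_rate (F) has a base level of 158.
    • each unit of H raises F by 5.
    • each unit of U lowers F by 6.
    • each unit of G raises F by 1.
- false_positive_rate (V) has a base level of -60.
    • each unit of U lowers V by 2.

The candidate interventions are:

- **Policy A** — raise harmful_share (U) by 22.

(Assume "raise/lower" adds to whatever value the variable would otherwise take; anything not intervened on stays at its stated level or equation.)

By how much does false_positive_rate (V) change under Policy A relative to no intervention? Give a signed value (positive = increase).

Baseline:
  U = 139
  V = -60 − 2·139 = -338
Policy A (U + 22):
  U = 139 + 22 = 161
  V = -60 − 2·161 = -382
Change in V: -382 − (-338) = -44

-44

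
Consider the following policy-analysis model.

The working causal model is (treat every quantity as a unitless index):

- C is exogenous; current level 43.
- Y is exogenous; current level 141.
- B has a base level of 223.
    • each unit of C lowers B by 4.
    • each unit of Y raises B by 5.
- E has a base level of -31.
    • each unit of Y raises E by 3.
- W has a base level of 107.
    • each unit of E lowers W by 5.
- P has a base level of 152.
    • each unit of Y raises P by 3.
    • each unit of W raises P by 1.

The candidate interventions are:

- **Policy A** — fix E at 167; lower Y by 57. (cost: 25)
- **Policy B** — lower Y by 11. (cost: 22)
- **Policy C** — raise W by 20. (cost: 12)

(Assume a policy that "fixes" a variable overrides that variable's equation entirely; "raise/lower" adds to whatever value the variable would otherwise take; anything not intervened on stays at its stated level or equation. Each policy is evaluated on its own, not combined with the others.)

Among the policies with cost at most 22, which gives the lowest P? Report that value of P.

-1258

Policy B (Y − 11):
  Y = 141 − 11 = 130
  E = -31 + 3·130 = 359
  W = 107 − 5·359 = -1688
  P = 152 + 3·130 + (-1688) = -1146
Policy C (W + 20):
  Y = 141
  E = -31 + 3·141 = 392
  W = 107 − 5·392 (+20 from intervention) = -1833
  P = 152 + 3·141 + (-1833) = -1258
Comparing — Policy B: P=-1146, Policy C: P=-1258. Lowest is -1258 (Policy C).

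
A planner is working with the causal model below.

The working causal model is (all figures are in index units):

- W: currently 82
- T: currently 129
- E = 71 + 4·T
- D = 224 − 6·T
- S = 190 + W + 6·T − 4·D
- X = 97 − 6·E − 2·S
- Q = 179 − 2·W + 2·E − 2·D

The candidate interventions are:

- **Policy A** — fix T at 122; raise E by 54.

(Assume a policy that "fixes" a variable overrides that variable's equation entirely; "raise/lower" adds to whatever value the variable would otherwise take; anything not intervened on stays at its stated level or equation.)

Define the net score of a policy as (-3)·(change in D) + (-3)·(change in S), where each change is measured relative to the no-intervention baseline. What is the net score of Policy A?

Baseline:
  W = 82
  T = 129
  D = 224 − 6·129 = -550
  S = 190 + 82 + 6·129 − 4·(-550) = 3246
Policy A (T := 122, E + 54):
  W = 82
  T = 122
  D = 224 − 6·122 = -508
  S = 190 + 82 + 6·122 − 4·(-508) = 3036
ΔD = -508 − (-550) = 42; ΔS = 3036 − 3246 = -210
Score = (-3)·42 + (-3)·(-210) = 504

504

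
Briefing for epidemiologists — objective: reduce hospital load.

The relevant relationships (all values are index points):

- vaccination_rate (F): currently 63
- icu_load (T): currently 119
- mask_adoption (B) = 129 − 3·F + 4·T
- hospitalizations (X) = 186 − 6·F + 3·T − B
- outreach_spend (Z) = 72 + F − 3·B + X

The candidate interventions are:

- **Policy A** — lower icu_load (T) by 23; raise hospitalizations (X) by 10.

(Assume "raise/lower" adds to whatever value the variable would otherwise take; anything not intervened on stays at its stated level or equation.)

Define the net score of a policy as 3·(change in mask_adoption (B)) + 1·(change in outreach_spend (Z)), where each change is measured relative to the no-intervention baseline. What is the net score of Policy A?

33

Baseline:
  F = 63
  T = 119
  B = 129 − 3·63 + 4·119 = 416
  X = 186 − 6·63 + 3·119 − 416 = -251
  Z = 72 + 63 − 3·416 + (-251) = -1364
Policy A (T − 23, X + 10):
  F = 63
  T = 119 − 23 = 96
  B = 129 − 3·63 + 4·96 = 324
  X = 186 − 6·63 + 3·96 − 324 (+10 from intervention) = -218
  Z = 72 + 63 − 3·324 + (-218) = -1055
ΔB = 324 − 416 = -92; ΔZ = -1055 − (-1364) = 309
Score = 3·(-92) + 1·309 = 33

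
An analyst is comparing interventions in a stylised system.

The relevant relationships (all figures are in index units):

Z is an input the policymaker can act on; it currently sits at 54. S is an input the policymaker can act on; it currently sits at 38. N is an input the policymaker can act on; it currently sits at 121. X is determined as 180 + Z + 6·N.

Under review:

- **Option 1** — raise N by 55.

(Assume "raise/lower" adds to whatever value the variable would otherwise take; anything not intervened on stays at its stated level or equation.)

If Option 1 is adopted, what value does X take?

Option 1 (N + 55):
  Z = 54
  N = 121 + 55 = 176
  X = 180 + 54 + 6·176 = 1290

1290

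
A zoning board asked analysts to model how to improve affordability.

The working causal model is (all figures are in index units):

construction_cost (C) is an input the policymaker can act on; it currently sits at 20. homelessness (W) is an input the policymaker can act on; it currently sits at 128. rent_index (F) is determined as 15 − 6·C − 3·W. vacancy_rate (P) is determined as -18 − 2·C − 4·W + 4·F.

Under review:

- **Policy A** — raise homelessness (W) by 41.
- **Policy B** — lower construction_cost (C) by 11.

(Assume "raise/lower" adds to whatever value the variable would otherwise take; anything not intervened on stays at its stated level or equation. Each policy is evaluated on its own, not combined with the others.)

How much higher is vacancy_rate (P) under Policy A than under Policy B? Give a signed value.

-942

Policy A (W + 41):
  C = 20
  W = 128 + 41 = 169
  F = 15 − 6·20 − 3·169 = -612
  P = -18 − 2·20 − 4·169 + 4·(-612) = -3182
Policy B (C − 11):
  C = 20 − 11 = 9
  W = 128
  F = 15 − 6·9 − 3·128 = -423
  P = -18 − 2·9 − 4·128 + 4·(-423) = -2240
P: -3182 − (-2240) = -942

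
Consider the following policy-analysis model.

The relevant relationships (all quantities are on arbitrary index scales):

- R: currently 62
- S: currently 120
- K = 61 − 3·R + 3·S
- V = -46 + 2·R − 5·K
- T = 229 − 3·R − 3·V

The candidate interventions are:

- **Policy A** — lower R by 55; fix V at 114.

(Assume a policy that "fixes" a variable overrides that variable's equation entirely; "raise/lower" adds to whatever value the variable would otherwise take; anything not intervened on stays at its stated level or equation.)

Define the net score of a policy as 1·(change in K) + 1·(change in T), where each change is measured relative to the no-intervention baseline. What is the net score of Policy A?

-3303

Baseline:
  R = 62
  S = 120
  K = 61 − 3·62 + 3·120 = 235
  V = -46 + 2·62 − 5·235 = -1097
  T = 229 − 3·62 − 3·(-1097) = 3334
Policy A (R − 55, V := 114):
  R = 62 − 55 = 7
  S = 120
  K = 61 − 3·7 + 3·120 = 400
  V = 114
  T = 229 − 3·7 − 3·114 = -134
ΔK = 400 − 235 = 165; ΔT = -134 − 3334 = -3468
Score = 1·165 + 1·(-3468) = -3303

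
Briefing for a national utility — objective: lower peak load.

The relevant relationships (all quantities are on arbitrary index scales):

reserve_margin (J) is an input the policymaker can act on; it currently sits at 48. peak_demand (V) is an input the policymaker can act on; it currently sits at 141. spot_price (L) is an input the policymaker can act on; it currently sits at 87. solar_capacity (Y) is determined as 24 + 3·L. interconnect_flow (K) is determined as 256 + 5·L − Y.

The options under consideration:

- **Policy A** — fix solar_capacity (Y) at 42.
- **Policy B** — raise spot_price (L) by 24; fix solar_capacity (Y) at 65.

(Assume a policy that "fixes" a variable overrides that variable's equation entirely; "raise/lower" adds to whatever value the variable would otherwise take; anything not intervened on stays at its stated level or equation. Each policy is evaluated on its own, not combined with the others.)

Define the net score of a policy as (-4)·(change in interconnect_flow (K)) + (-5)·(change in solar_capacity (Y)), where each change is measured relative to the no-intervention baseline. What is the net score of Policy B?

Baseline:
  L = 87
  Y = 24 + 3·87 = 285
  K = 256 + 5·87 − 285 = 406
Policy B (L + 24, Y := 65):
  L = 87 + 24 = 111
  Y = 65
  K = 256 + 5·111 − 65 = 746
ΔK = 746 − 406 = 340; ΔY = 65 − 285 = -220
Score = (-4)·340 + (-5)·(-220) = -260

-260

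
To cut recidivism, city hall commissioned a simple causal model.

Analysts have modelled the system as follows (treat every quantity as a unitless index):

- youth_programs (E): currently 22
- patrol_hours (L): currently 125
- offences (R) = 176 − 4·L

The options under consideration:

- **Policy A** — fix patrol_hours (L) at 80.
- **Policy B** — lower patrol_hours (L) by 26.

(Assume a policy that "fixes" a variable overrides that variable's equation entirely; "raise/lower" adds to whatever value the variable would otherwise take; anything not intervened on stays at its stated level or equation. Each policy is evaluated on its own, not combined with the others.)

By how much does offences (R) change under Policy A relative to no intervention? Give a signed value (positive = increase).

180

Baseline:
  L = 125
  R = 176 − 4·125 = -324
Policy A (L := 80):
  L = 80
  R = 176 − 4·80 = -144
Change in R: -144 − (-324) = 180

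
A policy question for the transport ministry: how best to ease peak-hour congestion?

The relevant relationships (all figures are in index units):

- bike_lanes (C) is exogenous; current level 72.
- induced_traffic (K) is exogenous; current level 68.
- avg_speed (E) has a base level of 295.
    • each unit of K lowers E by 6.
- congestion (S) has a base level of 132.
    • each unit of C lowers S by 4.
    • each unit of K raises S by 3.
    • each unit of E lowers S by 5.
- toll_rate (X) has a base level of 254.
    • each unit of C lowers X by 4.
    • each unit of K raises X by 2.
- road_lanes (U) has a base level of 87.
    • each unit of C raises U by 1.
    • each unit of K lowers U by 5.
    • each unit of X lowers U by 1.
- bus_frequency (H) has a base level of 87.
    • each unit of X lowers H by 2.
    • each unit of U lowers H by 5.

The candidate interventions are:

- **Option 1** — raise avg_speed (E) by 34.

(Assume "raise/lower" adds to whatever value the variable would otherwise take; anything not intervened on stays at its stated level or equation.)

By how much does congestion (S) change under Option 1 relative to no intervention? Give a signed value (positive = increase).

Baseline:
  C = 72
  K = 68
  E = 295 − 6·68 = -113
  S = 132 − 4·72 + 3·68 − 5·(-113) = 613
Option 1 (E + 34):
  C = 72
  K = 68
  E = 295 − 6·68 (+34 from intervention) = -79
  S = 132 − 4·72 + 3·68 − 5·(-79) = 443
Change in S: 443 − 613 = -170

-170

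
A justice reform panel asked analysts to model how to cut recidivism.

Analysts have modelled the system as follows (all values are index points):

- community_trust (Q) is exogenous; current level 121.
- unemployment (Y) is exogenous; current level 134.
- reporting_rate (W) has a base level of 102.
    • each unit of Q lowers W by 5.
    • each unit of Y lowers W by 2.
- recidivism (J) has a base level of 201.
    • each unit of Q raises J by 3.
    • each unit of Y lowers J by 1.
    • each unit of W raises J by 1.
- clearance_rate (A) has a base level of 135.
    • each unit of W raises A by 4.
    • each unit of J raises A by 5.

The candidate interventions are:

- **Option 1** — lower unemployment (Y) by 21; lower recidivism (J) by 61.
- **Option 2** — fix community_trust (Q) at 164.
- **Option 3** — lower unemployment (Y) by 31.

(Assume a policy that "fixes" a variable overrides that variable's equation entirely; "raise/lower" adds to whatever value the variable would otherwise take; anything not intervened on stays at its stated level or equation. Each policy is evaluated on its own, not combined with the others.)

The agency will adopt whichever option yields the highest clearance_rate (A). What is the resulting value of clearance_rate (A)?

-3941

Option 1 (Y − 21, J − 61):
  Q = 121
  Y = 134 − 21 = 113
  W = 102 − 5·121 − 2·113 = -729
  J = 201 + 3·121 − 113 + (-729) (−61 from intervention) = -339
  A = 135 + 4·(-729) + 5·(-339) = -4476
Option 2 (Q := 164):
  Q = 164
  Y = 134
  W = 102 − 5·164 − 2·134 = -986
  J = 201 + 3·164 − 134 + (-986) = -427
  A = 135 + 4·(-986) + 5·(-427) = -5944
Option 3 (Y − 31):
  Q = 121
  Y = 134 − 31 = 103
  W = 102 − 5·121 − 2·103 = -709
  J = 201 + 3·121 − 103 + (-709) = -248
  A = 135 + 4·(-709) + 5·(-248) = -3941
Comparing — Option 1: A=-4476, Option 2: A=-5944, Option 3: A=-3941. Highest is -3941 (Option 3).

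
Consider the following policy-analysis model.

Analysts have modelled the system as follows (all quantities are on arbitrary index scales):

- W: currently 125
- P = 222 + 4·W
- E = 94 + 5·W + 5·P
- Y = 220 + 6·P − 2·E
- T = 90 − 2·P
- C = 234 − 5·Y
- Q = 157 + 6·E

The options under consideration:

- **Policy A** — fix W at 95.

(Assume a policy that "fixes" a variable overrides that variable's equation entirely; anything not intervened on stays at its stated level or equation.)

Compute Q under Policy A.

21631

Policy A (W := 95):
  W = 95
  P = 222 + 4·95 = 602
  E = 94 + 5·95 + 5·602 = 3579
  Q = 157 + 6·3579 = 21631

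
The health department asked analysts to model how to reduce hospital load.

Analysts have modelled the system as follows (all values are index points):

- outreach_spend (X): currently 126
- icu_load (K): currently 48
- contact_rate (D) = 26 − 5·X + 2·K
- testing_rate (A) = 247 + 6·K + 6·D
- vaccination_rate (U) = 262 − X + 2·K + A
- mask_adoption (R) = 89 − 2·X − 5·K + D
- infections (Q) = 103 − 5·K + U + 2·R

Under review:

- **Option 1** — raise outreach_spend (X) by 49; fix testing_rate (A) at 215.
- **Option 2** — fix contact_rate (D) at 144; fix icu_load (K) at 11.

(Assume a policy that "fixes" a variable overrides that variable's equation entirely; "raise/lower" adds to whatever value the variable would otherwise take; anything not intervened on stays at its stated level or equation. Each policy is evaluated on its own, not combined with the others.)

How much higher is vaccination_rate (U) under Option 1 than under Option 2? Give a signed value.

Option 1 (X + 49, A := 215):
  X = 126 + 49 = 175
  K = 48
  D = 26 − 5·175 + 2·48 = -753
  A = 215
  U = 262 − 175 + 2·48 + 215 = 398
Option 2 (D := 144, K := 11):
  X = 126
  K = 11
  D = 144
  A = 247 + 6·11 + 6·144 = 1177
  U = 262 − 126 + 2·11 + 1177 = 1335
U: 398 − 1335 = -937

-937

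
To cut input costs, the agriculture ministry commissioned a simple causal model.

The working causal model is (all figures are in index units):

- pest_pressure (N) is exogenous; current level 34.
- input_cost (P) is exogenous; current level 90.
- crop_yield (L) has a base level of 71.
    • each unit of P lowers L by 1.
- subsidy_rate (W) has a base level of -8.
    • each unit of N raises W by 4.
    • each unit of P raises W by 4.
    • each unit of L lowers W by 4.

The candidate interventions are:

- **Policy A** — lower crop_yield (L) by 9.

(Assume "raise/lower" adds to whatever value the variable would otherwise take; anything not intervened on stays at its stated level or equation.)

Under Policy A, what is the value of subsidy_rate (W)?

Policy A (L − 9):
  N = 34
  P = 90
  L = 71 − 90 (−9 from intervention) = -28
  W = -8 + 4·34 + 4·90 − 4·(-28) = 600

600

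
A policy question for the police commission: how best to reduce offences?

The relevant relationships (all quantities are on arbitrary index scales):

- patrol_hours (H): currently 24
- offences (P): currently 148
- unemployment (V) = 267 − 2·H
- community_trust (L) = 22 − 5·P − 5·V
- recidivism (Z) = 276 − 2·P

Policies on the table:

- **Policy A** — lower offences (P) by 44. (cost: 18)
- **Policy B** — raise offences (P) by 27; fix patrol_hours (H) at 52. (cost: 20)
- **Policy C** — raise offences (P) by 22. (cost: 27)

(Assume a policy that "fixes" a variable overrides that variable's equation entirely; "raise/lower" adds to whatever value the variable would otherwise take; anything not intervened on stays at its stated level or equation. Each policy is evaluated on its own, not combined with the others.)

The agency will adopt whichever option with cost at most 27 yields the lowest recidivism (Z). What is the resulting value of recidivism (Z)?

Policy A (P − 44):
  P = 148 − 44 = 104
  Z = 276 − 2·104 = 68
Policy B (P + 27, H := 52):
  P = 148 + 27 = 175
  Z = 276 − 2·175 = -74
Policy C (P + 22):
  P = 148 + 22 = 170
  Z = 276 − 2·170 = -64
Comparing — Policy A: Z=68, Policy B: Z=-74, Policy C: Z=-64. Lowest is -74 (Policy B).

-74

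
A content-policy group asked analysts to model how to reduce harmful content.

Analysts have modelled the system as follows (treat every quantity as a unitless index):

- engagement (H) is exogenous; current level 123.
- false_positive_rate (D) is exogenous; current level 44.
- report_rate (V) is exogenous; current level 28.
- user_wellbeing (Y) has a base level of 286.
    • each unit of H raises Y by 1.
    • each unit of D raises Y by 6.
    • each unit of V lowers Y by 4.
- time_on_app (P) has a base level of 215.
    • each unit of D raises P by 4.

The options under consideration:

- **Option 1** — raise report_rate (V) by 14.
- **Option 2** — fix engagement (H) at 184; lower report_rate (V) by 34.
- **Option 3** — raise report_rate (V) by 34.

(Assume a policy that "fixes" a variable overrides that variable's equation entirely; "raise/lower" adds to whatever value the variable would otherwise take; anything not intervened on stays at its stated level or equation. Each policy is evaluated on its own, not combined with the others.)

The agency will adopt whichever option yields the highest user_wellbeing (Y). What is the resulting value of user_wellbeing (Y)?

758

Option 1 (V + 14):
  H = 123
  D = 44
  V = 28 + 14 = 42
  Y = 286 + 123 + 6·44 − 4·42 = 505
Option 2 (H := 184, V − 34):
  H = 184
  D = 44
  V = 28 − 34 = -6
  Y = 286 + 184 + 6·44 − 4·(-6) = 758
Option 3 (V + 34):
  H = 123
  D = 44
  V = 28 + 34 = 62
  Y = 286 + 123 + 6·44 − 4·62 = 425
Comparing — Option 1: Y=505, Option 2: Y=758, Option 3: Y=425. Highest is 758 (Option 2).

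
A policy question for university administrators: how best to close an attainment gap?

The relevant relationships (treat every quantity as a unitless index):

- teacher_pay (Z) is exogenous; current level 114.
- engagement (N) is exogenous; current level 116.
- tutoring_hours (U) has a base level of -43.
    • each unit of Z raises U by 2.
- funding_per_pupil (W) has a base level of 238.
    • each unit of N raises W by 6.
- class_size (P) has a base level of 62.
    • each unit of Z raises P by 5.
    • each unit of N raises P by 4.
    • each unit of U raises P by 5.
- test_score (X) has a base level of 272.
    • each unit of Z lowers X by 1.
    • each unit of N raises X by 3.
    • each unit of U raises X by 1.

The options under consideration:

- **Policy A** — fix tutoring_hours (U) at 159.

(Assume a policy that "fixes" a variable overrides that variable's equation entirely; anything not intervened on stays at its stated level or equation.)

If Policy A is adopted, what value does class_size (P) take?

Policy A (U := 159):
  Z = 114
  N = 116
  U = 159
  P = 62 + 5·114 + 4·116 + 5·159 = 1891

1891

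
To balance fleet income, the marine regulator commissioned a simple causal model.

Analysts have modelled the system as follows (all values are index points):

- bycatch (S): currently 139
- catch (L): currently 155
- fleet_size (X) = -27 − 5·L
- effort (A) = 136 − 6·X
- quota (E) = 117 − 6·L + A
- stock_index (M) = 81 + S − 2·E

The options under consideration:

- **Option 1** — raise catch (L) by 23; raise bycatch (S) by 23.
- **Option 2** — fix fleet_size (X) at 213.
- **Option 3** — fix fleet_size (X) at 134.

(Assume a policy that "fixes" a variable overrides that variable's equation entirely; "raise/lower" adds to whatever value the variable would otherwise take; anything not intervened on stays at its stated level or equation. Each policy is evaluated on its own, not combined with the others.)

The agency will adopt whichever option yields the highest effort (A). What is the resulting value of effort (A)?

5638

Option 1 (L + 23, S + 23):
  L = 155 + 23 = 178
  X = -27 − 5·178 = -917
  A = 136 − 6·(-917) = 5638
Option 2 (X := 213):
  L = 155
  X = 213
  A = 136 − 6·213 = -1142
Option 3 (X := 134):
  L = 155
  X = 134
  A = 136 − 6·134 = -668
Comparing — Option 1: A=5638, Option 2: A=-1142, Option 3: A=-668. Highest is 5638 (Option 1).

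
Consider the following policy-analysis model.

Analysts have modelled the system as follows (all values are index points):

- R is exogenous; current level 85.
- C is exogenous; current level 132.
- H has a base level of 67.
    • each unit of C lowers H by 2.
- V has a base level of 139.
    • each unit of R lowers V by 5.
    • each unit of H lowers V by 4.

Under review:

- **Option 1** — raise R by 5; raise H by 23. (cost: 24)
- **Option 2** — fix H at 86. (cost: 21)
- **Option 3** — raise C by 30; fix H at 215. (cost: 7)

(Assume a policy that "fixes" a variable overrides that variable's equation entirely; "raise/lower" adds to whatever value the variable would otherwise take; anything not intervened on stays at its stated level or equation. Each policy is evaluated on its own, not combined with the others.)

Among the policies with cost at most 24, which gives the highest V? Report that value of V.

385

Option 1 (R + 5, H + 23):
  R = 85 + 5 = 90
  C = 132
  H = 67 − 2·132 (+23 from intervention) = -174
  V = 139 − 5·90 − 4·(-174) = 385
Option 2 (H := 86):
  R = 85
  C = 132
  H = 86
  V = 139 − 5·85 − 4·86 = -630
Option 3 (C + 30, H := 215):
  R = 85
  C = 132 + 30 = 162
  H = 215
  V = 139 − 5·85 − 4·215 = -1146
Comparing — Option 1: V=385, Option 2: V=-630, Option 3: V=-1146. Highest is 385 (Option 1).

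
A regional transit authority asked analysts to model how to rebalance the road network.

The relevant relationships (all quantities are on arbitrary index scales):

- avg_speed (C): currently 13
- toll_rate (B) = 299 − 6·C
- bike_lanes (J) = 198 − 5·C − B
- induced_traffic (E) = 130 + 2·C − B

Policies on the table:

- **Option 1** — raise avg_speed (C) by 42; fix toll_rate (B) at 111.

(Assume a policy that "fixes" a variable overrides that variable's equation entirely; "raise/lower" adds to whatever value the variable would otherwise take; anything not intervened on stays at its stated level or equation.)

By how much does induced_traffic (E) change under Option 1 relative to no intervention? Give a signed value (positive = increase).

194

Baseline:
  C = 13
  B = 299 − 6·13 = 221
  E = 130 + 2·13 − 221 = -65
Option 1 (C + 42, B := 111):
  C = 13 + 42 = 55
  B = 111
  E = 130 + 2·55 − 111 = 129
Change in E: 129 − (-65) = 194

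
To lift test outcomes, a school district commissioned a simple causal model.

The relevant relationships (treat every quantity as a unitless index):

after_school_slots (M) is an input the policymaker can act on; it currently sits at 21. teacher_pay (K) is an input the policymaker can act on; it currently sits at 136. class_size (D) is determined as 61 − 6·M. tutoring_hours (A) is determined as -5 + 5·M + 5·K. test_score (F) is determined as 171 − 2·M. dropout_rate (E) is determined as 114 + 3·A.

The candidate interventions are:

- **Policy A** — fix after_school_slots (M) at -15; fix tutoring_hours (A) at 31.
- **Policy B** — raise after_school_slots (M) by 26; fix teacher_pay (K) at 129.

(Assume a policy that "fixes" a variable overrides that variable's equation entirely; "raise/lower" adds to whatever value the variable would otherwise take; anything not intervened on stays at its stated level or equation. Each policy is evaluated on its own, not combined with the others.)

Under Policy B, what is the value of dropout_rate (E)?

Policy B (M + 26, K := 129):
  M = 21 + 26 = 47
  K = 129
  A = -5 + 5·47 + 5·129 = 875
  E = 114 + 3·875 = 2739

2739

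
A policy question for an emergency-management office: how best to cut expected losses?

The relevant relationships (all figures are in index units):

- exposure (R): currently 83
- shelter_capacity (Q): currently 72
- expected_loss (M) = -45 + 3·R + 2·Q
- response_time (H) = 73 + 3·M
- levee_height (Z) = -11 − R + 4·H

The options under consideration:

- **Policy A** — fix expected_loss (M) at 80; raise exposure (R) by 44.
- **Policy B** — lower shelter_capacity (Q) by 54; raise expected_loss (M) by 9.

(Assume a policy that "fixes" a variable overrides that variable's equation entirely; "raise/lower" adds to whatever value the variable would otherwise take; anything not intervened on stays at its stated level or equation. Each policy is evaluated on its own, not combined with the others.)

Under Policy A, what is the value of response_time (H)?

313

Policy A (M := 80, R + 44):
  R = 83 + 44 = 127
  Q = 72
  M = 80
  H = 73 + 3·80 = 313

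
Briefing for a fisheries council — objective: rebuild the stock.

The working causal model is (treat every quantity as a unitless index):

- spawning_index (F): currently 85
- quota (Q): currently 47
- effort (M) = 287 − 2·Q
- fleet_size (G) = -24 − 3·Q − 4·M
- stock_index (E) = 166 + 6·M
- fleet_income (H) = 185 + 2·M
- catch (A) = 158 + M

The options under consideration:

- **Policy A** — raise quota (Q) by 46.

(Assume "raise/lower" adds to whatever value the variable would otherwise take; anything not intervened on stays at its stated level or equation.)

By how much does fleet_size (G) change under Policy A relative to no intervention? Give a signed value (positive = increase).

230

Baseline:
  Q = 47
  M = 287 − 2·47 = 193
  G = -24 − 3·47 − 4·193 = -937
Policy A (Q + 46):
  Q = 47 + 46 = 93
  M = 287 − 2·93 = 101
  G = -24 − 3·93 − 4·101 = -707
Change in G: -707 − (-937) = 230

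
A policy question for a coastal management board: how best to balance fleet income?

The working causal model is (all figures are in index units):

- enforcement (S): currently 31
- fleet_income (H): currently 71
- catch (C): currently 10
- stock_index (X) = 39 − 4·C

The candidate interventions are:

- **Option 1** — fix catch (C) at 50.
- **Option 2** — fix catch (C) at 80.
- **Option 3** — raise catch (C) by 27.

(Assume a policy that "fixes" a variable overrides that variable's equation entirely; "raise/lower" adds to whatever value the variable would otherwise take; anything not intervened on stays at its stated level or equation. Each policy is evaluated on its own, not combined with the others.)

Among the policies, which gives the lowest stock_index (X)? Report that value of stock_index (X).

Option 1 (C := 50):
  C = 50
  X = 39 − 4·50 = -161
Option 2 (C := 80):
  C = 80
  X = 39 − 4·80 = -281
Option 3 (C + 27):
  C = 10 + 27 = 37
  X = 39 − 4·37 = -109
Comparing — Option 1: X=-161, Option 2: X=-281, Option 3: X=-109. Lowest is -281 (Option 2).

-281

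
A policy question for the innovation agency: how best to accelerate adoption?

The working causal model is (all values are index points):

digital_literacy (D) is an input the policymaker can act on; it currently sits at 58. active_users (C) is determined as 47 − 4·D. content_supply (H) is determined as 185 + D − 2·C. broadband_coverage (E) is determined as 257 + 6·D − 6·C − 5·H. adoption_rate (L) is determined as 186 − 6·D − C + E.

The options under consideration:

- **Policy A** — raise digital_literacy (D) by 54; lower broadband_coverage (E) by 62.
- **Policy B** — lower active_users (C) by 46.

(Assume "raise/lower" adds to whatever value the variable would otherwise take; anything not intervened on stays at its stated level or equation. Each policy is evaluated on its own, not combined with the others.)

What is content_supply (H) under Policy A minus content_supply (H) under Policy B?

394

Policy A (D + 54, E − 62):
  D = 58 + 54 = 112
  C = 47 − 4·112 = -401
  H = 185 + 112 − 2·(-401) = 1099
Policy B (C − 46):
  D = 58
  C = 47 − 4·58 (−46 from intervention) = -231
  H = 185 + 58 − 2·(-231) = 705
H: 1099 − 705 = 394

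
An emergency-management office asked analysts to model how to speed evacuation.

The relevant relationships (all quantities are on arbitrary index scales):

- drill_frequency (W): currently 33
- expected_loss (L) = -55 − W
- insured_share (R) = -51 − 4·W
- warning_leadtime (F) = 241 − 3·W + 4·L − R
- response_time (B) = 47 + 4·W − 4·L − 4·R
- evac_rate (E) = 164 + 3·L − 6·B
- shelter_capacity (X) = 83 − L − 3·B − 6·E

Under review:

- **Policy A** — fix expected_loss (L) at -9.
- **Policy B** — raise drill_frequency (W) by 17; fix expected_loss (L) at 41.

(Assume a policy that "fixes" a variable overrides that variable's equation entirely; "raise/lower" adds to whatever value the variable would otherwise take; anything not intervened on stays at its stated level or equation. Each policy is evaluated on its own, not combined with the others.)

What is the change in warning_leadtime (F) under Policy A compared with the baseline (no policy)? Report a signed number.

Baseline:
  W = 33
  L = -55 − 33 = -88
  R = -51 − 4·33 = -183
  F = 241 − 3·33 + 4·(-88) − (-183) = -27
Policy A (L := -9):
  W = 33
  L = -9
  R = -51 − 4·33 = -183
  F = 241 − 3·33 + 4·(-9) − (-183) = 289
Change in F: 289 − (-27) = 316

316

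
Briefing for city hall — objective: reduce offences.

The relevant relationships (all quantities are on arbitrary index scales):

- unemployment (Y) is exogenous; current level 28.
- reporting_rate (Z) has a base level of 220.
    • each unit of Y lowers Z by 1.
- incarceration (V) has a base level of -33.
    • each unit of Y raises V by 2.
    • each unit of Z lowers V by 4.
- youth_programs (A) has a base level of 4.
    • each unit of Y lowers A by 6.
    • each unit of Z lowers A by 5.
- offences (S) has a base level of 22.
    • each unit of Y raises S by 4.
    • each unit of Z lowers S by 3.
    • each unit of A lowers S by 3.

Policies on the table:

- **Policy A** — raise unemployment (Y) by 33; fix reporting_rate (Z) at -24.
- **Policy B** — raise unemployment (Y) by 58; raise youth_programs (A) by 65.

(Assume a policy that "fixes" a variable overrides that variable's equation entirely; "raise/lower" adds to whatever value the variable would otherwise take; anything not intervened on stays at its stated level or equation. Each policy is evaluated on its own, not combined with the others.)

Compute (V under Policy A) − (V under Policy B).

Policy A (Y + 33, Z := -24):
  Y = 28 + 33 = 61
  Z = -24
  V = -33 + 2·61 − 4·(-24) = 185
Policy B (Y + 58, A + 65):
  Y = 28 + 58 = 86
  Z = 220 − 86 = 134
  V = -33 + 2·86 − 4·134 = -397
V: 185 − (-397) = 582

582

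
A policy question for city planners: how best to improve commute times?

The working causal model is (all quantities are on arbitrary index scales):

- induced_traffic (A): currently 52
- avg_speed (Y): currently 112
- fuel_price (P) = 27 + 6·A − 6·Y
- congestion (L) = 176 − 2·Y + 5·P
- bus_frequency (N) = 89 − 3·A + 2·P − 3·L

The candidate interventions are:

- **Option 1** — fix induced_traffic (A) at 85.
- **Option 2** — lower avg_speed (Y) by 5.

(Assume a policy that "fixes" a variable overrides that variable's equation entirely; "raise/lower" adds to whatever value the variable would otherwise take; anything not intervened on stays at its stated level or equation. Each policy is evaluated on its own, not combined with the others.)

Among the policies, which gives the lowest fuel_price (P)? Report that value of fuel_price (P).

-303

Option 1 (A := 85):
  A = 85
  Y = 112
  P = 27 + 6·85 − 6·112 = -135
Option 2 (Y − 5):
  A = 52
  Y = 112 − 5 = 107
  P = 27 + 6·52 − 6·107 = -303
Comparing — Option 1: P=-135, Option 2: P=-303. Lowest is -303 (Option 2).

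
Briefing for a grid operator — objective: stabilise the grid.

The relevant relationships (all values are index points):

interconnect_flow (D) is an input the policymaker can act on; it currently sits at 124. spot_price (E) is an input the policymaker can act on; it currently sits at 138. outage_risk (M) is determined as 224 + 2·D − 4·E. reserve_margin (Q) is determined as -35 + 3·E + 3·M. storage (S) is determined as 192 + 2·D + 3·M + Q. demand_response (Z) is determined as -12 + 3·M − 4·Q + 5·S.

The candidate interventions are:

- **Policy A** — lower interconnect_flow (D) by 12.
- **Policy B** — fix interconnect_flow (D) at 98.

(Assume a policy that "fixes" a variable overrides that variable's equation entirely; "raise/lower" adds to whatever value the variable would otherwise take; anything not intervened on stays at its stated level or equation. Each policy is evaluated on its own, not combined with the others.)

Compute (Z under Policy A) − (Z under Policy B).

728

Policy A (D − 12):
  D = 124 − 12 = 112
  E = 138
  M = 224 + 2·112 − 4·138 = -104
  Q = -35 + 3·138 + 3·(-104) = 67
  S = 192 + 2·112 + 3·(-104) + 67 = 171
  Z = -12 + 3·(-104) − 4·67 + 5·171 = 263
Policy B (D := 98):
  D = 98
  E = 138
  M = 224 + 2·98 − 4·138 = -132
  Q = -35 + 3·138 + 3·(-132) = -17
  S = 192 + 2·98 + 3·(-132) + (-17) = -25
  Z = -12 + 3·(-132) − 4·(-17) + 5·(-25) = -465
Z: 263 − (-465) = 728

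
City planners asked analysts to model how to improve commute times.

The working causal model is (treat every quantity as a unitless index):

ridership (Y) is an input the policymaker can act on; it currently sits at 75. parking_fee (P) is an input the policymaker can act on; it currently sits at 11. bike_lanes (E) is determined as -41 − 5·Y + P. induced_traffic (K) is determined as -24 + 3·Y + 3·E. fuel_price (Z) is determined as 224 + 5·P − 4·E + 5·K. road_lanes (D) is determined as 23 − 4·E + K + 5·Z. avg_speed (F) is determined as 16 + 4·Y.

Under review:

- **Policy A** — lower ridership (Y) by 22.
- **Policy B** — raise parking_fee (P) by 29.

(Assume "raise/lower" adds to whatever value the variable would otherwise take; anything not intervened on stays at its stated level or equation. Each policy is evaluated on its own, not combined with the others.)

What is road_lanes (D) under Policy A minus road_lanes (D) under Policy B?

1933

Policy A (Y − 22):
  Y = 75 − 22 = 53
  P = 11
  E = -41 − 5·53 + 11 = -295
  K = -24 + 3·53 + 3·(-295) = -750
  Z = 224 + 5·11 − 4·(-295) + 5·(-750) = -2291
  D = 23 − 4·(-295) + (-750) + 5·(-2291) = -11002
Policy B (P + 29):
  Y = 75
  P = 11 + 29 = 40
  E = -41 − 5·75 + 40 = -376
  K = -24 + 3·75 + 3·(-376) = -927
  Z = 224 + 5·40 − 4·(-376) + 5·(-927) = -2707
  D = 23 − 4·(-376) + (-927) + 5·(-2707) = -12935
D: -11002 − (-12935) = 1933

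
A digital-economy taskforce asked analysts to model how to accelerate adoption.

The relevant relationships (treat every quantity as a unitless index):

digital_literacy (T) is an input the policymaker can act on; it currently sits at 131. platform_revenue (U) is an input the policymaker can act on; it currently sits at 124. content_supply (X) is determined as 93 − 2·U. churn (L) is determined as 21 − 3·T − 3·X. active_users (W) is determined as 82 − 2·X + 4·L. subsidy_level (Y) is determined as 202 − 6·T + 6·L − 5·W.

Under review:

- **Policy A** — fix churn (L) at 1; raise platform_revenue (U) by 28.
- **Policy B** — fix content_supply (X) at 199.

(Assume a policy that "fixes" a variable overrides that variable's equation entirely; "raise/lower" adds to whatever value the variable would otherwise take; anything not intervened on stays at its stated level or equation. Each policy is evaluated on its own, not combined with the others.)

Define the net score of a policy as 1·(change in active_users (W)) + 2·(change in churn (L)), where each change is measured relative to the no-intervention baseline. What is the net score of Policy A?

Baseline:
  T = 131
  U = 124
  X = 93 − 2·124 = -155
  L = 21 − 3·131 − 3·(-155) = 93
  W = 82 − 2·(-155) + 4·93 = 764
Policy A (L := 1, U + 28):
  T = 131
  U = 124 + 28 = 152
  X = 93 − 2·152 = -211
  L = 1
  W = 82 − 2·(-211) + 4·1 = 508
ΔW = 508 − 764 = -256; ΔL = 1 − 93 = -92
Score = 1·(-256) + 2·(-92) = -440

-440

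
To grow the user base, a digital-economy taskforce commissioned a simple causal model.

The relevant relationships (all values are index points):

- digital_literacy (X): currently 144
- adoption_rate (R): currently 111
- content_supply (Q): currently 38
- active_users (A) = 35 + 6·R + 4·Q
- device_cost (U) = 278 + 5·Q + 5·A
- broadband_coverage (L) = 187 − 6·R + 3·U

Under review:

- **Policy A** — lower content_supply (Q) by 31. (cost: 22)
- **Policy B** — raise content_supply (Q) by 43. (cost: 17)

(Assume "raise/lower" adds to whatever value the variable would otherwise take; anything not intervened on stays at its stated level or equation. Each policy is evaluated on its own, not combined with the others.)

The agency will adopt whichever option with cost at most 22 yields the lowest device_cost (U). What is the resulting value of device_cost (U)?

Policy A (Q − 31):
  R = 111
  Q = 38 − 31 = 7
  A = 35 + 6·111 + 4·7 = 729
  U = 278 + 5·7 + 5·729 = 3958
Policy B (Q + 43):
  R = 111
  Q = 38 + 43 = 81
  A = 35 + 6·111 + 4·81 = 1025
  U = 278 + 5·81 + 5·1025 = 5808
Comparing — Policy A: U=3958, Policy B: U=5808. Lowest is 3958 (Policy A).

3958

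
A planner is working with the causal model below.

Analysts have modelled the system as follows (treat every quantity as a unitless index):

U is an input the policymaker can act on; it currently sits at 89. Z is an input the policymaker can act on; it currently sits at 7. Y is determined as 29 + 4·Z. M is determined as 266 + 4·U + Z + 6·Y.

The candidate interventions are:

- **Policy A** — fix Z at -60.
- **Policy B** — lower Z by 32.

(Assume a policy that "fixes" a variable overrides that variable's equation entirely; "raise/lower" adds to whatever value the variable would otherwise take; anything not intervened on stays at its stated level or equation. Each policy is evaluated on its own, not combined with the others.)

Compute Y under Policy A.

-211

Policy A (Z := -60):
  Z = -60
  Y = 29 + 4·(-60) = -211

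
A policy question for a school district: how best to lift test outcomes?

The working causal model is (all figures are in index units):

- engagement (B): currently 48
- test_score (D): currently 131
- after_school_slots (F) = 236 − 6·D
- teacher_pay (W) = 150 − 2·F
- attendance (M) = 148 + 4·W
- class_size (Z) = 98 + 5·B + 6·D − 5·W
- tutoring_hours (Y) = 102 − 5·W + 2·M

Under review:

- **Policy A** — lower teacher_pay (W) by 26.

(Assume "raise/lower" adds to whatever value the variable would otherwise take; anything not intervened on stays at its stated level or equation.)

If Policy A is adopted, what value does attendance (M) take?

Policy A (W − 26):
  D = 131
  F = 236 − 6·131 = -550
  W = 150 − 2·(-550) (−26 from intervention) = 1224
  M = 148 + 4·1224 = 5044

5044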